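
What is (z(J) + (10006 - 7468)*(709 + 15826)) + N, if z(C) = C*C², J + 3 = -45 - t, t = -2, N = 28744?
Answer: 41897238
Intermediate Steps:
J = -46 (J = -3 + (-45 - 1*(-2)) = -3 + (-45 + 2) = -3 - 43 = -46)
z(C) = C³
(z(J) + (10006 - 7468)*(709 + 15826)) + N = ((-46)³ + (10006 - 7468)*(709 + 15826)) + 28744 = (-97336 + 2538*16535) + 28744 = (-97336 + 41965830) + 28744 = 41868494 + 28744 = 41897238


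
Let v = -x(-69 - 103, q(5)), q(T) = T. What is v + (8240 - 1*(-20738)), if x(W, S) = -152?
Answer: 29130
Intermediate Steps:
v = 152 (v = -1*(-152) = 152)
v + (8240 - 1*(-20738)) = 152 + (8240 - 1*(-20738)) = 152 + (8240 + 20738) = 152 + 28978 = 29130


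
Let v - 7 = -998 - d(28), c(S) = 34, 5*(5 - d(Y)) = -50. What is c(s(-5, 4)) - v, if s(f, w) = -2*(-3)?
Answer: 1040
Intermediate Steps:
s(f, w) = 6
d(Y) = 15 (d(Y) = 5 - ⅕*(-50) = 5 + 10 = 15)
v = -1006 (v = 7 + (-998 - 1*15) = 7 + (-998 - 15) = 7 - 1013 = -1006)
c(s(-5, 4)) - v = 34 - 1*(-1006) = 34 + 1006 = 1040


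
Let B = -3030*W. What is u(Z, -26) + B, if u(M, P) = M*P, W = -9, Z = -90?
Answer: 29610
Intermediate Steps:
B = 27270 (B = -3030*(-9) = 27270)
u(Z, -26) + B = -90*(-26) + 27270 = 2340 + 27270 = 29610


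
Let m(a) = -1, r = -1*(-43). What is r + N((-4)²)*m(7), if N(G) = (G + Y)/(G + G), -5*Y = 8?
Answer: 851/20 ≈ 42.550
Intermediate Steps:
Y = -8/5 (Y = -⅕*8 = -8/5 ≈ -1.6000)
r = 43
N(G) = (-8/5 + G)/(2*G) (N(G) = (G - 8/5)/(G + G) = (-8/5 + G)/((2*G)) = (-8/5 + G)*(1/(2*G)) = (-8/5 + G)/(2*G))
r + N((-4)²)*m(7) = 43 + ((-8 + 5*(-4)²)/(10*((-4)²)))*(-1) = 43 + ((⅒)*(-8 + 5*16)/16)*(-1) = 43 + ((⅒)*(1/16)*(-8 + 80))*(-1) = 43 + ((⅒)*(1/16)*72)*(-1) = 43 + (9/20)*(-1) = 43 - 9/20 = 851/20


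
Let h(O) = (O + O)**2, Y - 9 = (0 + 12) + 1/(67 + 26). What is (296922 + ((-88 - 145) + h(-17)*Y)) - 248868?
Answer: 6706177/93 ≈ 72109.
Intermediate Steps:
Y = 1954/93 (Y = 9 + ((0 + 12) + 1/(67 + 26)) = 9 + (12 + 1/93) = 9 + 1117/93 = 1954/93 ≈ 21.011)
h(O) = 4*O**2 (h(O) = (2*O)**2 = 4*O**2)
(296922 + ((-88 - 145) + h(-17)*Y)) - 248868 = (296922 + ((-88 - 145) + (4*(-17)**2)*(1954/93))) - 248868 = (296922 + (-233 + (4*289)*(1954/93))) - 248868 = (296922 + (-233 + 1156*(1954/93))) - 248868 = (296922 + (-233 + 2258824/93)) - 248868 = (296922 + 2237155/93) - 248868 = 29850901/93 - 248868 = 6706177/93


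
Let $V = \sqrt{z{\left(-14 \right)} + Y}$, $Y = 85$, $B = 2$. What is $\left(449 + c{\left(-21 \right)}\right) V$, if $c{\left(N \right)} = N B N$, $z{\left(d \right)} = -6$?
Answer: $1331 \sqrt{79} \approx 11830.0$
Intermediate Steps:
$V = \sqrt{79}$ ($V = \sqrt{-6 + 85} = \sqrt{79} \approx 8.8882$)
$c{\left(N \right)} = 2 N^{2}$ ($c{\left(N \right)} = N 2 N = 2 N N = 2 N^{2}$)
$\left(449 + c{\left(-21 \right)}\right) V = \left(449 + 2 \left(-21\right)^{2}\right) \sqrt{79} = \left(449 + 2 \cdot 441\right) \sqrt{79} = \left(449 + 882\right) \sqrt{79} = 1331 \sqrt{79}$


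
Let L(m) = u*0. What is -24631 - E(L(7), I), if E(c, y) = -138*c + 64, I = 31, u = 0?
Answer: -24695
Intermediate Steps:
L(m) = 0 (L(m) = 0*0 = 0)
E(c, y) = 64 - 138*c
-24631 - E(L(7), I) = -24631 - (64 - 138*0) = -24631 - (64 + 0) = -24631 - 1*64 = -24631 - 64 = -24695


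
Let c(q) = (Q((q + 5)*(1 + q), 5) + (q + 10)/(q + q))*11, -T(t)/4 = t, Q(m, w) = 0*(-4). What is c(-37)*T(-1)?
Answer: 594/37 ≈ 16.054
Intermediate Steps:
Q(m, w) = 0
T(t) = -4*t
c(q) = 11*(10 + q)/(2*q) (c(q) = (0 + (q + 10)/(q + q))*11 = (0 + (10 + q)/((2*q)))*11 = (0 + (10 + q)*(1/(2*q)))*11 = (0 + (10 + q)/(2*q))*11 = ((10 + q)/(2*q))*11 = 11*(10 + q)/(2*q))
c(-37)*T(-1) = (11/2 + 55/(-37))*(-4*(-1)) = (11/2 + 55*(-1/37))*4 = (11/2 - 55/37)*4 = (297/74)*4 = 594/37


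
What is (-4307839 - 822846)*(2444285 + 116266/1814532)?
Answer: -11377892907459655955/907266 ≈ -1.2541e+13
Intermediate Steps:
(-4307839 - 822846)*(2444285 + 116266/1814532) = -5130685*(2444285 + 116266*(1/1814532)) = -5130685*(2444285 + 58133/907266) = -5130685*2217616732943/907266 = -11377892907459655955/907266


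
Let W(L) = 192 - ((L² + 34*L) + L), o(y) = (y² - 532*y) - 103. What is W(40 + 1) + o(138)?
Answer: -57399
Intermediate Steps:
o(y) = -103 + y² - 532*y
W(L) = 192 - L² - 35*L (W(L) = 192 - (L² + 35*L) = 192 + (-L² - 35*L) = 192 - L² - 35*L)
W(40 + 1) + o(138) = (192 - (40 + 1)² - 35*(40 + 1)) + (-103 + 138² - 532*138) = (192 - 1*41² - 35*41) + (-103 + 19044 - 73416) = (192 - 1*1681 - 1435) - 54475 = (192 - 1681 - 1435) - 54475 = -2924 - 54475 = -57399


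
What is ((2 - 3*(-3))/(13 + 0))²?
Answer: 121/169 ≈ 0.71598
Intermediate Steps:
((2 - 3*(-3))/(13 + 0))² = ((2 + 9)/13)² = (11*(1/13))² = (11/13)² = 121/169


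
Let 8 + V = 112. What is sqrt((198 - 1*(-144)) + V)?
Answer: sqrt(446) ≈ 21.119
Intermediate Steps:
V = 104 (V = -8 + 112 = 104)
sqrt((198 - 1*(-144)) + V) = sqrt((198 - 1*(-144)) + 104) = sqrt((198 + 144) + 104) = sqrt(342 + 104) = sqrt(446)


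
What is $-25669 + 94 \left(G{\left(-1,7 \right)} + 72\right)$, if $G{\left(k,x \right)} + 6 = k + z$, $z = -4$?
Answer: $-19935$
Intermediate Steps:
$G{\left(k,x \right)} = -10 + k$ ($G{\left(k,x \right)} = -6 + \left(k - 4\right) = -6 + \left(-4 + k\right) = -10 + k$)
$-25669 + 94 \left(G{\left(-1,7 \right)} + 72\right) = -25669 + 94 \left(\left(-10 - 1\right) + 72\right) = -25669 + 94 \left(-11 + 72\right) = -25669 + 94 \cdot 61 = -25669 + 5734 = -19935$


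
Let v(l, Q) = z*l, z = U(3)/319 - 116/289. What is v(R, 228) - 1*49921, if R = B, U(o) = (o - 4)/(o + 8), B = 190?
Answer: -50702329291/1014101 ≈ -49997.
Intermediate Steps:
U(o) = (-4 + o)/(8 + o)
R = 190
z = -407333/1014101 (z = ((-4 + 3)/(8 + 3))/319 - 116/289 = (-1/11)*(1/319) - 116*1/289 = ((1/11)*(-1))*(1/319) - 116/289 = -1/11*1/319 - 116/289 = -1/3509 - 116/289 = -407333/1014101 ≈ -0.40167)
v(l, Q) = -407333*l/1014101
v(R, 228) - 1*49921 = -407333/1014101*190 - 1*49921 = -77393270/1014101 - 49921 = -50702329291/1014101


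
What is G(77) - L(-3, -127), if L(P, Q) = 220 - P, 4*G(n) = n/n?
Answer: -891/4 ≈ -222.75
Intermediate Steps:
G(n) = ¼ (G(n) = (n/n)/4 = (¼)*1 = ¼)
G(77) - L(-3, -127) = ¼ - (220 - 1*(-3)) = ¼ - (220 + 3) = ¼ - 1*223 = ¼ - 223 = -891/4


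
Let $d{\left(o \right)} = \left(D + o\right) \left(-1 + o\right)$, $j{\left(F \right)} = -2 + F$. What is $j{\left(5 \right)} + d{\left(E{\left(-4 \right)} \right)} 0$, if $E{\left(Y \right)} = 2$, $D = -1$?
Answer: $3$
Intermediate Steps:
$d{\left(o \right)} = \left(-1 + o\right)^{2}$ ($d{\left(o \right)} = \left(-1 + o\right) \left(-1 + o\right) = \left(-1 + o\right)^{2}$)
$j{\left(5 \right)} + d{\left(E{\left(-4 \right)} \right)} 0 = \left(-2 + 5\right) + \left(1 + 2^{2} - 4\right) 0 = 3 + \left(1 + 4 - 4\right) 0 = 3 + 1 \cdot 0 = 3 + 0 = 3$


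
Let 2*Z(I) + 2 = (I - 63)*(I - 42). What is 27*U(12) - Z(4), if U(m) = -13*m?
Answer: -5332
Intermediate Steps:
Z(I) = -1 + (-63 + I)*(-42 + I)/2 (Z(I) = -1 + ((I - 63)*(I - 42))/2 = -1 + ((-63 + I)*(-42 + I))/2 = -1 + (-63 + I)*(-42 + I)/2)
27*U(12) - Z(4) = 27*(-13*12) - (1322 + (1/2)*4**2 - 105/2*4) = 27*(-156) - (1322 + (1/2)*16 - 210) = -4212 - (1322 + 8 - 210) = -4212 - 1*1120 = -4212 - 1120 = -5332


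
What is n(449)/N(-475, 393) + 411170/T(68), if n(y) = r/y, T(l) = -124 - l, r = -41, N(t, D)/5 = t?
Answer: -219230700439/102372000 ≈ -2141.5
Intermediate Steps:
N(t, D) = 5*t
n(y) = -41/y
n(449)/N(-475, 393) + 411170/T(68) = (-41/449)/((5*(-475))) + 411170/(-124 - 1*68) = -41*1/449/(-2375) + 411170/(-124 - 68) = -41/449*(-1/2375) + 411170/(-192) = 41/1066375 + 411170*(-1/192) = 41/1066375 - 205585/96 = -219230700439/102372000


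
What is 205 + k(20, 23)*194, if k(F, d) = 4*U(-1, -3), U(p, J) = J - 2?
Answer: -3675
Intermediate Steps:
U(p, J) = -2 + J
k(F, d) = -20 (k(F, d) = 4*(-2 - 3) = 4*(-5) = -20)
205 + k(20, 23)*194 = 205 - 20*194 = 205 - 3880 = -3675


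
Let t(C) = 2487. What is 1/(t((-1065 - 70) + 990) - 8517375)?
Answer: -1/8514888 ≈ -1.1744e-7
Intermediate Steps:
1/(t((-1065 - 70) + 990) - 8517375) = 1/(2487 - 8517375) = 1/(-8514888) = -1/8514888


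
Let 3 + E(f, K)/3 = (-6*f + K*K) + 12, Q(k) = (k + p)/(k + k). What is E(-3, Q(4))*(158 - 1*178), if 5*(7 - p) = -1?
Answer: -8688/5 ≈ -1737.6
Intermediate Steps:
p = 36/5 (p = 7 - ⅕*(-1) = 7 + ⅕ = 36/5 ≈ 7.2000)
Q(k) = (36/5 + k)/(2*k) (Q(k) = (k + 36/5)/(k + k) = (36/5 + k)/((2*k)) = (36/5 + k)*(1/(2*k)) = (36/5 + k)/(2*k))
E(f, K) = 27 - 18*f + 3*K² (E(f, K) = -9 + 3*((-6*f + K*K) + 12) = -9 + 3*((-6*f + K²) + 12) = -9 + 3*((K² - 6*f) + 12) = -9 + 3*(12 + K² - 6*f) = -9 + (36 - 18*f + 3*K²) = 27 - 18*f + 3*K²)
E(-3, Q(4))*(158 - 1*178) = (27 - 18*(-3) + 3*((⅒)*(36 + 5*4)/4)²)*(158 - 1*178) = (27 + 54 + 3*((⅒)*(¼)*(36 + 20))²)*(158 - 178) = (27 + 54 + 3*((⅒)*(¼)*56)²)*(-20) = (27 + 54 + 3*(7/5)²)*(-20) = (27 + 54 + 3*(49/25))*(-20) = (27 + 54 + 147/25)*(-20) = (2172/25)*(-20) = -8688/5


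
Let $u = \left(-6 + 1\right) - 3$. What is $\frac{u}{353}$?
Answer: $- \frac{8}{353} \approx -0.022663$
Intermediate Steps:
$u = -8$ ($u = -5 - 3 = -8$)
$\frac{u}{353} = - \frac{8}{353}$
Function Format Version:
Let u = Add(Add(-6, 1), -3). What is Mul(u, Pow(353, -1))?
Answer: Rational(-8, 353) ≈ -0.022663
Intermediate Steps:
u = -8 (u = Add(-5, -3) = -8)
Mul(u, Pow(353, -1)) = Mul(-8, Pow(353, -1)) = Mul(-8, Rational(1, 353)) = Rational(-8, 353)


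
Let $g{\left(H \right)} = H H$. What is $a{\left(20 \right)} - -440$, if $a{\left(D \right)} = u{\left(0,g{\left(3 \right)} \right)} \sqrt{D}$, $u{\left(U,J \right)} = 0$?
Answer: $440$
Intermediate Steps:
$g{\left(H \right)} = H^{2}$
$a{\left(D \right)} = 0$ ($a{\left(D \right)} = 0 \sqrt{D} = 0$)
$a{\left(20 \right)} - -440 = 0 - -440 = 0 + 440 = 440$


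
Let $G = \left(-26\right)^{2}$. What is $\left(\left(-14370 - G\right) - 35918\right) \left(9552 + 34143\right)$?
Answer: $-2226871980$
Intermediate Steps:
$G = 676$
$\left(\left(-14370 - G\right) - 35918\right) \left(9552 + 34143\right) = \left(\left(-14370 - 676\right) - 35918\right) \left(9552 + 34143\right) = \left(\left(-14370 - 676\right) - 35918\right) 43695 = \left(-15046 - 35918\right) 43695 = \left(-50964\right) 43695 = -2226871980$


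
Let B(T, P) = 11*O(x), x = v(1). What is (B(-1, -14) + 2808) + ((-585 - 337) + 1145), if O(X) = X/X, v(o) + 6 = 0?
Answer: 3042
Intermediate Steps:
v(o) = -6 (v(o) = -6 + 0 = -6)
x = -6
O(X) = 1
B(T, P) = 11 (B(T, P) = 11*1 = 11)
(B(-1, -14) + 2808) + ((-585 - 337) + 1145) = (11 + 2808) + ((-585 - 337) + 1145) = 2819 + (-922 + 1145) = 2819 + 223 = 3042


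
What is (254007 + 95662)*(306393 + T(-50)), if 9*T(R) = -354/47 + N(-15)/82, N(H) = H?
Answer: 1238704514778895/11562 ≈ 1.0714e+11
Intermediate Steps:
T(R) = -9911/11562 (T(R) = (-354/47 - 15/82)/9 = (1/9)*(-29733/3854) = -9911/11562)
(254007 + 95662)*(306393 + T(-50)) = (254007 + 95662)*(306393 - 9911/11562) = 349669*(3542505955/11562) = 1238704514778895/11562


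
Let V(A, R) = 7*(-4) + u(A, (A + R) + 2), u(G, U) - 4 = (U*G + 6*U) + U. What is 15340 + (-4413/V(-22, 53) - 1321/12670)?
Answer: 33642308437/2191910 ≈ 15348.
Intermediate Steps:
u(G, U) = 4 + 7*U + G*U (u(G, U) = 4 + ((U*G + 6*U) + U) = 4 + ((G*U + 6*U) + U) = 4 + ((6*U + G*U) + U) = 4 + (7*U + G*U) = 4 + 7*U + G*U)
V(A, R) = -10 + 7*A + 7*R + A*(2 + A + R) (V(A, R) = 7*(-4) + (4 + 7*((A + R) + 2) + A*((A + R) + 2)) = -28 + (4 + 7*(2 + A + R) + A*(2 + A + R)) = -28 + (4 + (14 + 7*A + 7*R) + A*(2 + A + R)) = -28 + (18 + 7*A + 7*R + A*(2 + A + R)) = -10 + 7*A + 7*R + A*(2 + A + R))
15340 + (-4413/V(-22, 53) - 1321/12670) = 15340 + (-4413/(-10 + 7*(-22) + 7*53 - 22*(2 - 22 + 53)) - 1321/12670) = 15340 + (-4413/(-10 - 154 + 371 - 22*33) - 1321*1/12670) = 15340 + (-4413/(-10 - 154 + 371 - 726) - 1321/12670) = 15340 + (-4413/(-519) - 1321/12670) = 15340 + (-4413*(-1/519) - 1321/12670) = 15340 + (1471/173 - 1321/12670) = 15340 + 18409037/2191910 = 33642308437/2191910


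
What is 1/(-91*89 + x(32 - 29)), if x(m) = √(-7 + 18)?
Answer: -8099/65593790 - √11/65593790 ≈ -0.00012352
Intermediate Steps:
x(m) = √11
1/(-91*89 + x(32 - 29)) = 1/(-91*89 + √11) = 1/(-8099 + √11)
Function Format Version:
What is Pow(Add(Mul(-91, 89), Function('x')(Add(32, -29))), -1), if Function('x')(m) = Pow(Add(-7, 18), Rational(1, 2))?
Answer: Add(Rational(-8099, 65593790), Mul(Rational(-1, 65593790), Pow(11, Rational(1, 2)))) ≈ -0.00012352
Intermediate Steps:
Function('x')(m) = Pow(11, Rational(1, 2))
Pow(Add(Mul(-91, 89), Function('x')(Add(32, -29))), -1) = Pow(Add(Mul(-91, 89), Pow(11, Rational(1, 2))), -1) = Pow(Add(-8099, Pow(11, Rational(1, 2))), -1)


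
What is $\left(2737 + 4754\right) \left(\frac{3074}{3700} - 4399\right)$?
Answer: $- \frac{60951367983}{1850} \approx -3.2947 \cdot 10^{7}$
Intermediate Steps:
$\left(2737 + 4754\right) \left(\frac{3074}{3700} - 4399\right) = 7491 \left(3074 \cdot \frac{1}{3700} - 4399\right) = 7491 \left(\frac{1537}{1850} - 4399\right) = 7491 \left(- \frac{8136613}{1850}\right) = - \frac{60951367983}{1850}$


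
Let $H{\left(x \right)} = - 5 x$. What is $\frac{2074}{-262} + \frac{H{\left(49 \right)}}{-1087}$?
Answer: $- \frac{1095124}{142397} \approx -7.6906$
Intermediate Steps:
$\frac{2074}{-262} + \frac{H{\left(49 \right)}}{-1087} = \frac{2074}{-262} + \frac{\left(-5\right) 49}{-1087} = 2074 \left(- \frac{1}{262}\right) - - \frac{245}{1087} = - \frac{1037}{131} + \frac{245}{1087} = - \frac{1095124}{142397}$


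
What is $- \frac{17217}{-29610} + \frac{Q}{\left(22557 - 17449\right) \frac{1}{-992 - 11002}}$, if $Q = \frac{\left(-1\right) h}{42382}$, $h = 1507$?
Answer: $\frac{118401683137}{178060768060} \approx 0.66495$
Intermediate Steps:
$Q = - \frac{1507}{42382}$ ($Q = \frac{\left(-1\right) 1507}{42382} = \left(-1507\right) \frac{1}{42382} = - \frac{1507}{42382} \approx -0.035558$)
$- \frac{17217}{-29610} + \frac{Q}{\left(22557 - 17449\right) \frac{1}{-992 - 11002}} = - \frac{17217}{-29610} - \frac{1507}{42382 \frac{22557 - 17449}{-992 - 11002}} = \left(-17217\right) \left(- \frac{1}{29610}\right) - \frac{1507}{42382 \frac{5108}{-11994}} = \frac{1913}{3290} - \frac{1507}{42382 \cdot 5108 \left(- \frac{1}{11994}\right)} = \frac{1913}{3290} - \frac{1507}{42382 \left(- \frac{2554}{5997}\right)} = \frac{1913}{3290} - - \frac{9037479}{108243628} = \frac{1913}{3290} + \frac{9037479}{108243628} = \frac{118401683137}{178060768060}$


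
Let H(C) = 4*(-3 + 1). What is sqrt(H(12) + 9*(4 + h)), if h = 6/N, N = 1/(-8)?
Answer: 2*I*sqrt(101) ≈ 20.1*I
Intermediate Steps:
N = -1/8 ≈ -0.12500
h = -48 (h = 6/(-1/8) = 6*(-8) = -48)
H(C) = -8 (H(C) = 4*(-2) = -8)
sqrt(H(12) + 9*(4 + h)) = sqrt(-8 + 9*(4 - 48)) = sqrt(-8 + 9*(-44)) = sqrt(-8 - 396) = sqrt(-404) = 2*I*sqrt(101)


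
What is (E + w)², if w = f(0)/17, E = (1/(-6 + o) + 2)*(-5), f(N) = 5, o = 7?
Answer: 62500/289 ≈ 216.26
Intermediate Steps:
E = -15 (E = (1/(-6 + 7) + 2)*(-5) = (1/1 + 2)*(-5) = (1 + 2)*(-5) = 3*(-5) = -15)
w = 5/17 ≈ 0.29412
(E + w)² = (-15 + 5/17)² = (-250/17)² = 62500/289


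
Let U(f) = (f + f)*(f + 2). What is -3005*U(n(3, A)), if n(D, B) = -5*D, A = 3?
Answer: -1171950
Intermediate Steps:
U(f) = 2*f*(2 + f) (U(f) = (2*f)*(2 + f) = 2*f*(2 + f))
-3005*U(n(3, A)) = -6010*(-5*3)*(2 - 5*3) = -6010*(-15)*(2 - 15) = -6010*(-15)*(-13) = -3005*390 = -1171950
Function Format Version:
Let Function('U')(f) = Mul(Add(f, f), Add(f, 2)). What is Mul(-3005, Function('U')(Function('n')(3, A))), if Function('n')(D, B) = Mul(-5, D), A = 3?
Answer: -1171950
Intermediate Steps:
Function('U')(f) = Mul(2, f, Add(2, f)) (Function('U')(f) = Mul(Mul(2, f), Add(2, f)) = Mul(2, f, Add(2, f)))
Mul(-3005, Function('U')(Function('n')(3, A))) = Mul(-3005, Mul(2, Mul(-5, 3), Add(2, Mul(-5, 3)))) = Mul(-3005, Mul(2, -15, Add(2, -15))) = Mul(-3005, Mul(2, -15, -13)) = Mul(-3005, 390) = -1171950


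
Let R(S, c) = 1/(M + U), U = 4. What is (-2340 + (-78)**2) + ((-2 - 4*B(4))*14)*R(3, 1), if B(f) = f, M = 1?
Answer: 18468/5 ≈ 3693.6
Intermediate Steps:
R(S, c) = 1/5 (R(S, c) = 1/(1 + 4) = 1/5)
(-2340 + (-78)**2) + ((-2 - 4*B(4))*14)*R(3, 1) = (-2340 + (-78)**2) + ((-2 - 4*4)*14)*(1/5) = (-2340 + 6084) + ((-2 - 16)*14)*(1/5) = 3744 - 18*14*(1/5) = 3744 - 252*1/5 = 3744 - 252/5 = 18468/5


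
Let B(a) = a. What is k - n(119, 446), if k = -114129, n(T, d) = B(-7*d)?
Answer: -111007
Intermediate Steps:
n(T, d) = -7*d
k - n(119, 446) = -114129 - (-7)*446 = -114129 - 1*(-3122) = -114129 + 3122 = -111007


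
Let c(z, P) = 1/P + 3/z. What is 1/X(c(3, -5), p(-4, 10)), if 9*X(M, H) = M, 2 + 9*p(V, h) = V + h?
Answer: 45/4 ≈ 11.250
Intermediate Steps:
p(V, h) = -2/9 + V/9 + h/9 (p(V, h) = -2/9 + (V + h)/9 = -2/9 + (V/9 + h/9) = -2/9 + V/9 + h/9)
c(z, P) = 1/P + 3/z
X(M, H) = M/9
1/X(c(3, -5), p(-4, 10)) = 1/((1/(-5) + 3/3)/9) = 1/((-1/5 + 3*(1/3))/9) = 1/((-1/5 + 1)/9) = 1/((1/9)*(4/5)) = 1/(4/45) = 45/4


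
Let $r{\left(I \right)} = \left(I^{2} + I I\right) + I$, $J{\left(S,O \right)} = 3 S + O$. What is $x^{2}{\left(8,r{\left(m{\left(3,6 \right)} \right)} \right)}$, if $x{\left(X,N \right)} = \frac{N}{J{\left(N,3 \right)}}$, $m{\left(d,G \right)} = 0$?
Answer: $0$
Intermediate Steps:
$J{\left(S,O \right)} = O + 3 S$
$r{\left(I \right)} = I + 2 I^{2}$ ($r{\left(I \right)} = \left(I^{2} + I^{2}\right) + I = 2 I^{2} + I = I + 2 I^{2}$)
$x{\left(X,N \right)} = \frac{N}{3 + 3 N}$
$x^{2}{\left(8,r{\left(m{\left(3,6 \right)} \right)} \right)} = \left(\frac{0 \left(1 + 2 \cdot 0\right)}{3 \left(1 + 0 \left(1 + 2 \cdot 0\right)\right)}\right)^{2} = \left(\frac{0 \left(1 + 0\right)}{3 \left(1 + 0 \left(1 + 0\right)\right)}\right)^{2} = \left(\frac{0 \cdot 1}{3 \left(1 + 0 \cdot 1\right)}\right)^{2} = \left(\frac{1}{3} \cdot 0 \frac{1}{1 + 0}\right)^{2} = \left(\frac{1}{3} \cdot 0 \cdot 1^{-1}\right)^{2} = \left(\frac{1}{3} \cdot 0 \cdot 1\right)^{2} = 0^{2} = 0$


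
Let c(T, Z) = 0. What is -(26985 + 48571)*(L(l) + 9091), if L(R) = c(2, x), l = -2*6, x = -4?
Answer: -686879596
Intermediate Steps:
l = -12
L(R) = 0
-(26985 + 48571)*(L(l) + 9091) = -(26985 + 48571)*(0 + 9091) = -75556*9091 = -1*686879596 = -686879596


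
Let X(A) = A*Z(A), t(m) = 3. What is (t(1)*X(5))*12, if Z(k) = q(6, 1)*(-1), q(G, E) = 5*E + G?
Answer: -1980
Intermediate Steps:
q(G, E) = G + 5*E
Z(k) = -11 (Z(k) = (6 + 5*1)*(-1) = (6 + 5)*(-1) = 11*(-1) = -11)
X(A) = -11*A (X(A) = A*(-11) = -11*A)
(t(1)*X(5))*12 = (3*(-11*5))*12 = (3*(-55))*12 = -165*12 = -1980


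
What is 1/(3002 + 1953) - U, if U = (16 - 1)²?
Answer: -1114874/4955 ≈ -225.00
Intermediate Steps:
U = 225 (U = 15² = 225)
1/(3002 + 1953) - U = 1/(3002 + 1953) - 1*225 = 1/4955 - 225 = -1114874/4955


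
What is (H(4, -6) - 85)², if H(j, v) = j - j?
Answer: 7225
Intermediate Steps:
H(j, v) = 0
(H(4, -6) - 85)² = (0 - 85)² = (-85)² = 7225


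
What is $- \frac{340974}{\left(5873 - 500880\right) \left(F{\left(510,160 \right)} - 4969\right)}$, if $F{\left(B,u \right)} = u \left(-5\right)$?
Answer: $- \frac{1994}{16699973} \approx -0.0001194$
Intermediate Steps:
$F{\left(B,u \right)} = - 5 u$
$- \frac{340974}{\left(5873 - 500880\right) \left(F{\left(510,160 \right)} - 4969\right)} = - \frac{340974}{\left(5873 - 500880\right) \left(\left(-5\right) 160 - 4969\right)} = - \frac{340974}{\left(-495007\right) \left(-800 - 4969\right)} = - \frac{340974}{\left(-495007\right) \left(-5769\right)} = - \frac{340974}{2855695383} = \left(-340974\right) \frac{1}{2855695383} = - \frac{1994}{16699973}$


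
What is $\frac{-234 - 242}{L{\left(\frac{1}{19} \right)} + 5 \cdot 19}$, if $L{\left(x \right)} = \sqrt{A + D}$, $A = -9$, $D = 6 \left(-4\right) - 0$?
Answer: $- \frac{3230}{647} + \frac{34 i \sqrt{33}}{647} \approx -4.9923 + 0.30188 i$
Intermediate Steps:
$D = -24$ ($D = -24 + 0 = -24$)
$L{\left(x \right)} = i \sqrt{33}$ ($L{\left(x \right)} = \sqrt{-9 - 24} = \sqrt{-33} = i \sqrt{33}$)
$\frac{-234 - 242}{L{\left(\frac{1}{19} \right)} + 5 \cdot 19} = \frac{-234 - 242}{i \sqrt{33} + 5 \cdot 19} = - \frac{476}{i \sqrt{33} + 95} = - \frac{476}{95 + i \sqrt{33}}$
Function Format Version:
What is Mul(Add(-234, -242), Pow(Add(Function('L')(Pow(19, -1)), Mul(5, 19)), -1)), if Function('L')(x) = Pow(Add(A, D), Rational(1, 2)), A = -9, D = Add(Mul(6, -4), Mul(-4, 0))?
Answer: Add(Rational(-3230, 647), Mul(Rational(34, 647), I, Pow(33, Rational(1, 2)))) ≈ Add(-4.9923, Mul(0.30188, I))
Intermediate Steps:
D = -24 (D = Add(-24, 0) = -24)
Function('L')(x) = Mul(I, Pow(33, Rational(1, 2))) (Function('L')(x) = Pow(Add(-9, -24), Rational(1, 2)) = Pow(-33, Rational(1, 2)) = Mul(I, Pow(33, Rational(1, 2))))
Mul(Add(-234, -242), Pow(Add(Function('L')(Pow(19, -1)), Mul(5, 19)), -1)) = Mul(Add(-234, -242), Pow(Add(Mul(I, Pow(33, Rational(1, 2))), Mul(5, 19)), -1)) = Mul(-476, Pow(Add(Mul(I, Pow(33, Rational(1, 2))), 95), -1)) = Mul(-476, Pow(Add(95, Mul(I, Pow(33, Rational(1, 2)))), -1))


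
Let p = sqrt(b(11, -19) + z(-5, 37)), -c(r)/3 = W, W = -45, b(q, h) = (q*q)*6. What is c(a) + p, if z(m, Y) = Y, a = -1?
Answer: 135 + sqrt(763) ≈ 162.62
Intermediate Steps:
b(q, h) = 6*q**2 (b(q, h) = q**2*6 = 6*q**2)
c(r) = 135 (c(r) = -3*(-45) = 135)
p = sqrt(763) (p = sqrt(6*11**2 + 37) = sqrt(6*121 + 37) = sqrt(726 + 37) = sqrt(763) ≈ 27.622)
c(a) + p = 135 + sqrt(763)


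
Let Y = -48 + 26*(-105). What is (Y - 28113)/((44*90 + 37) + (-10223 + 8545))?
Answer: -10297/773 ≈ -13.321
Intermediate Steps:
Y = -2778 (Y = -48 - 2730 = -2778)
(Y - 28113)/((44*90 + 37) + (-10223 + 8545)) = (-2778 - 28113)/((44*90 + 37) + (-10223 + 8545)) = -30891/((3960 + 37) - 1678) = -30891/(3997 - 1678) = -30891/2319 = -30891*1/2319 = -10297/773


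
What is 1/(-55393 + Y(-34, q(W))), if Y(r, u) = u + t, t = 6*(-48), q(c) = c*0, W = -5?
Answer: -1/55681 ≈ -1.7959e-5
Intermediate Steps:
q(c) = 0
t = -288
Y(r, u) = -288 + u (Y(r, u) = u - 288 = -288 + u)
1/(-55393 + Y(-34, q(W))) = 1/(-55393 + (-288 + 0)) = 1/(-55393 - 288) = 1/(-55681) = -1/55681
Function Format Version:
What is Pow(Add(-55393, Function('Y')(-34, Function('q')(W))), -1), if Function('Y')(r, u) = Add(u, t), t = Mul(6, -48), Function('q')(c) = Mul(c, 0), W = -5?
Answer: Rational(-1, 55681) ≈ -1.7959e-5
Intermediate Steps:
Function('q')(c) = 0
t = -288
Function('Y')(r, u) = Add(-288, u) (Function('Y')(r, u) = Add(u, -288) = Add(-288, u))
Pow(Add(-55393, Function('Y')(-34, Function('q')(W))), -1) = Pow(Add(-55393, Add(-288, 0)), -1) = Pow(Add(-55393, -288), -1) = Pow(-55681, -1) = Rational(-1, 55681)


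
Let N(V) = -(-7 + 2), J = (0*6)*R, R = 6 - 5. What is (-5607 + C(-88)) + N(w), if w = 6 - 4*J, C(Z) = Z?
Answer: -5690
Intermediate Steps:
R = 1
J = 0 (J = (0*6)*1 = 0*1 = 0)
w = 6 (w = 6 - 4*0 = 6 + 0 = 6)
N(V) = 5 (N(V) = -1*(-5) = 5)
(-5607 + C(-88)) + N(w) = (-5607 - 88) + 5 = -5695 + 5 = -5690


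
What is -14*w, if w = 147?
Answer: -2058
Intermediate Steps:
-14*w = -14*147 = -2058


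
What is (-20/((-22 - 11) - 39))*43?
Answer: 215/18 ≈ 11.944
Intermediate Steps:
(-20/((-22 - 11) - 39))*43 = (-20/(-33 - 39))*43 = (-20/(-72))*43 = -1/72*(-20)*43 = (5/18)*43 = 215/18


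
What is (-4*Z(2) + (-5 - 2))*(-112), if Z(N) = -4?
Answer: -1008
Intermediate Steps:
(-4*Z(2) + (-5 - 2))*(-112) = (-4*(-4) + (-5 - 2))*(-112) = (16 - 7)*(-112) = 9*(-112) = -1008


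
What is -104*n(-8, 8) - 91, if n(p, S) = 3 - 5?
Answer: 117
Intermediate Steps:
n(p, S) = -2
-104*n(-8, 8) - 91 = -104*(-2) - 91 = 208 - 91 = 117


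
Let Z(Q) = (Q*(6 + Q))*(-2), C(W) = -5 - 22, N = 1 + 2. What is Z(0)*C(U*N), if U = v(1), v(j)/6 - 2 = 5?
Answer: 0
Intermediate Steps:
v(j) = 42 (v(j) = 12 + 6*5 = 12 + 30 = 42)
U = 42
N = 3
C(W) = -27
Z(Q) = -2*Q*(6 + Q)
Z(0)*C(U*N) = -2*0*(6 + 0)*(-27) = -2*0*6*(-27) = 0*(-27) = 0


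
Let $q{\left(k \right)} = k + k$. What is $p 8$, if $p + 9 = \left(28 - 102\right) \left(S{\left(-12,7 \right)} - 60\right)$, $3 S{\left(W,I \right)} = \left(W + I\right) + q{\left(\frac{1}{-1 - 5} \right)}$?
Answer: $\frac{328504}{9} \approx 36500.0$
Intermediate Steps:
$q{\left(k \right)} = 2 k$
$S{\left(W,I \right)} = - \frac{1}{9} + \frac{I}{3} + \frac{W}{3}$ ($S{\left(W,I \right)} = \frac{\left(W + I\right) + \frac{2}{-1 - 5}}{3} = \frac{\left(I + W\right) + \frac{2}{-6}}{3} = \frac{\left(I + W\right) + 2 \left(- \frac{1}{6}\right)}{3} = \frac{\left(I + W\right) - \frac{1}{3}}{3} = \frac{- \frac{1}{3} + I + W}{3} = - \frac{1}{9} + \frac{I}{3} + \frac{W}{3}$)
$p = \frac{41063}{9}$ ($p = -9 + \left(28 - 102\right) \left(\left(- \frac{1}{9} + \frac{1}{3} \cdot 7 + \frac{1}{3} \left(-12\right)\right) - 60\right) = -9 - 74 \left(\left(- \frac{1}{9} + \frac{7}{3} - 4\right) - 60\right) = -9 - 74 \left(- \frac{16}{9} - 60\right) = -9 - - \frac{41144}{9} = -9 + \frac{41144}{9} = \frac{41063}{9} \approx 4562.6$)
$p 8 = \frac{41063}{9} \cdot 8 = \frac{328504}{9}$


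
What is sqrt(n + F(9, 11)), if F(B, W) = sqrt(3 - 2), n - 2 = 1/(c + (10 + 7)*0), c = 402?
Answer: sqrt(485214)/402 ≈ 1.7328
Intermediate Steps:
n = 805/402 (n = 2 + 1/(402 + (10 + 7)*0) = 2 + 1/(402 + 17*0) = 2 + 1/(402 + 0) = 2 + 1/402 = 805/402 ≈ 2.0025)
F(B, W) = 1 (F(B, W) = sqrt(1) = 1)
sqrt(n + F(9, 11)) = sqrt(805/402 + 1) = sqrt(1207/402) = sqrt(485214)/402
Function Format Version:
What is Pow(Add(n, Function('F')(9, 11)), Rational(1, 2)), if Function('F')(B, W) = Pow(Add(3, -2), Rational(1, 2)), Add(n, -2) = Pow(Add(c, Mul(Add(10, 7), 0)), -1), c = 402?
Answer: Mul(Rational(1, 402), Pow(485214, Rational(1, 2))) ≈ 1.7328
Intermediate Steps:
n = Rational(805, 402) (n = Add(2, Pow(Add(402, Mul(Add(10, 7), 0)), -1)) = Add(2, Pow(Add(402, Mul(17, 0)), -1)) = Add(2, Pow(Add(402, 0), -1)) = Add(2, Pow(402, -1)) = Add(2, Rational(1, 402)) = Rational(805, 402) ≈ 2.0025)
Function('F')(B, W) = 1 (Function('F')(B, W) = Pow(1, Rational(1, 2)) = 1)
Pow(Add(n, Function('F')(9, 11)), Rational(1, 2)) = Pow(Add(Rational(805, 402), 1), Rational(1, 2)) = Pow(Rational(1207, 402), Rational(1, 2)) = Mul(Rational(1, 402), Pow(485214, Rational(1, 2)))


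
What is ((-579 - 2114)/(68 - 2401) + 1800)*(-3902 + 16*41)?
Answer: -13639993878/2333 ≈ -5.8465e+6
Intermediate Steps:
((-579 - 2114)/(68 - 2401) + 1800)*(-3902 + 16*41) = (-2693/(-2333) + 1800)*(-3902 + 656) = (-2693*(-1/2333) + 1800)*(-3246) = (2693/2333 + 1800)*(-3246) = (4202093/2333)*(-3246) = -13639993878/2333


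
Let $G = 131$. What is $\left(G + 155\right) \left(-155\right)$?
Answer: $-44330$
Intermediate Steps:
$\left(G + 155\right) \left(-155\right) = \left(131 + 155\right) \left(-155\right) = 286 \left(-155\right) = -44330$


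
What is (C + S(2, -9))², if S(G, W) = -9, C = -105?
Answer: 12996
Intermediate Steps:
(C + S(2, -9))² = (-105 - 9)² = (-114)² = 12996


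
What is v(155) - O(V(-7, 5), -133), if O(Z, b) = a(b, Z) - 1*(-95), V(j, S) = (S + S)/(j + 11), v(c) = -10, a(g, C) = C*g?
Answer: 455/2 ≈ 227.50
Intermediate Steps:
V(j, S) = 2*S/(11 + j) (V(j, S) = (2*S)/(11 + j) = 2*S/(11 + j))
O(Z, b) = 95 + Z*b (O(Z, b) = Z*b - 1*(-95) = Z*b + 95 = 95 + Z*b)
v(155) - O(V(-7, 5), -133) = -10 - (95 + (2*5/(11 - 7))*(-133)) = -10 - (95 + (2*5/4)*(-133)) = -10 - (95 + (2*5*(¼))*(-133)) = -10 - (95 + (5/2)*(-133)) = -10 - (95 - 665/2) = -10 - 1*(-475/2) = -10 + 475/2 = 455/2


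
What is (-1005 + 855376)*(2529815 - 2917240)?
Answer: -331004684675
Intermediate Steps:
(-1005 + 855376)*(2529815 - 2917240) = 854371*(-387425) = -331004684675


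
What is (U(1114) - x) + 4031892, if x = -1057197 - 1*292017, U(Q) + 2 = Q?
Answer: 5382218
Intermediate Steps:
U(Q) = -2 + Q
x = -1349214 (x = -1057197 - 292017 = -1349214)
(U(1114) - x) + 4031892 = ((-2 + 1114) - 1*(-1349214)) + 4031892 = (1112 + 1349214) + 4031892 = 1350326 + 4031892 = 5382218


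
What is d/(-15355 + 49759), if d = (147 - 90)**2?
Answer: 1083/11468 ≈ 0.094437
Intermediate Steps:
d = 3249 (d = 57**2 = 3249)
d/(-15355 + 49759) = 3249/(-15355 + 49759) = 3249/34404 = 3249*(1/34404) = 1083/11468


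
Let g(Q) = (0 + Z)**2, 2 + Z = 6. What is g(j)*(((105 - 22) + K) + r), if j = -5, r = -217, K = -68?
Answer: -3232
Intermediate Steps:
Z = 4 (Z = -2 + 6 = 4)
g(Q) = 16 (g(Q) = (0 + 4)**2 = 4**2 = 16)
g(j)*(((105 - 22) + K) + r) = 16*(((105 - 22) - 68) - 217) = 16*((83 - 68) - 217) = 16*(15 - 217) = 16*(-202) = -3232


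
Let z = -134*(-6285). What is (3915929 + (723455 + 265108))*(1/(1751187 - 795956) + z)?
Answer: 3945595130959442372/955231 ≈ 4.1305e+12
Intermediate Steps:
z = 842190
(3915929 + (723455 + 265108))*(1/(1751187 - 795956) + z) = (3915929 + (723455 + 265108))*(1/(1751187 - 795956) + 842190) = (3915929 + 988563)*(1/955231 + 842190) = 4904492*(1/955231 + 842190) = 4904492*(804485995891/955231) = 3945595130959442372/955231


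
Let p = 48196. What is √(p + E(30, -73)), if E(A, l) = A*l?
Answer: √46006 ≈ 214.49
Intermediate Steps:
√(p + E(30, -73)) = √(48196 + 30*(-73)) = √(48196 - 2190) = √46006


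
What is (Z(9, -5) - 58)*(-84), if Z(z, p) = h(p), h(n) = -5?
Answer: 5292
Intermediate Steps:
Z(z, p) = -5
(Z(9, -5) - 58)*(-84) = (-5 - 58)*(-84) = -63*(-84) = 5292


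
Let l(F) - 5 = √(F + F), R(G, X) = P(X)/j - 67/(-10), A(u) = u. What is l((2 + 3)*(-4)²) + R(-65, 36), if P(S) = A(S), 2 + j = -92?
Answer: 5319/470 + 4*√10 ≈ 23.966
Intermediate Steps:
j = -94 (j = -2 - 92 = -94)
P(S) = S
R(G, X) = 67/10 - X/94 (R(G, X) = X/(-94) - 67/(-10) = X*(-1/94) - 67*(-⅒) = -X/94 + 67/10 = 67/10 - X/94)
l(F) = 5 + √2*√F (l(F) = 5 + √(F + F) = 5 + √(2*F) = 5 + √2*√F)
l((2 + 3)*(-4)²) + R(-65, 36) = (5 + √2*√((2 + 3)*(-4)²)) + (67/10 - 1/94*36) = (5 + √2*√(5*16)) + (67/10 - 18/47) = (5 + √2*√80) + 2969/470 = (5 + √2*(4*√5)) + 2969/470 = (5 + 4*√10) + 2969/470 = 5319/470 + 4*√10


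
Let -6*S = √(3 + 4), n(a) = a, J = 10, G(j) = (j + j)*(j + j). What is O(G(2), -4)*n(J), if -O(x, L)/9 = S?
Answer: 15*√7 ≈ 39.686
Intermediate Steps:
G(j) = 4*j² (G(j) = (2*j)*(2*j) = 4*j²)
S = -√7/6 (S = -√(3 + 4)/6 = -√7/6 ≈ -0.44096)
O(x, L) = 3*√7/2 (O(x, L) = -(-3)*√7/2 = 3*√7/2)
O(G(2), -4)*n(J) = (3*√7/2)*10 = 15*√7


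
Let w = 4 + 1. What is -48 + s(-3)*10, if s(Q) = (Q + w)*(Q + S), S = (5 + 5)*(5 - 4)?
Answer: 92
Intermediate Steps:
w = 5
S = 10 (S = 10*1 = 10)
s(Q) = (5 + Q)*(10 + Q) (s(Q) = (Q + 5)*(Q + 10) = (5 + Q)*(10 + Q))
-48 + s(-3)*10 = -48 + (50 + (-3)**2 + 15*(-3))*10 = -48 + (50 + 9 - 45)*10 = -48 + 14*10 = -48 + 140 = 92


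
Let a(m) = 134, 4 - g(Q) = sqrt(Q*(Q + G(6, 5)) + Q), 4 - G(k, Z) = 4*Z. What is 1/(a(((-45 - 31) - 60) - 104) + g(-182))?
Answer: -69/8405 - sqrt(35854)/16810 ≈ -0.019474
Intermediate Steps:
G(k, Z) = 4 - 4*Z
g(Q) = 4 - sqrt(Q + Q*(-16 + Q)) (g(Q) = 4 - sqrt(Q*(Q + (4 - 4*5)) + Q) = 4 - sqrt(Q*(Q + (4 - 20)) + Q) = 4 - sqrt(Q*(Q - 16) + Q) = 4 - sqrt(Q*(-16 + Q) + Q) = 4 - sqrt(Q + Q*(-16 + Q)))
1/(a(((-45 - 31) - 60) - 104) + g(-182)) = 1/(134 + (4 - sqrt(-182*(-15 - 182)))) = 1/(134 + (4 - sqrt(-182*(-197)))) = 1/(134 + (4 - sqrt(35854))) = 1/(138 - sqrt(35854))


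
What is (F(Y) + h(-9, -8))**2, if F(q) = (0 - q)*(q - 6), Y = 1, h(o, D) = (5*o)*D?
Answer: 133225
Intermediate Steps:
h(o, D) = 5*D*o
F(q) = -q*(-6 + q) (F(q) = (-q)*(-6 + q) = -q*(-6 + q))
(F(Y) + h(-9, -8))**2 = (1*(6 - 1*1) + 5*(-8)*(-9))**2 = (1*(6 - 1) + 360)**2 = (1*5 + 360)**2 = (5 + 360)**2 = 365**2 = 133225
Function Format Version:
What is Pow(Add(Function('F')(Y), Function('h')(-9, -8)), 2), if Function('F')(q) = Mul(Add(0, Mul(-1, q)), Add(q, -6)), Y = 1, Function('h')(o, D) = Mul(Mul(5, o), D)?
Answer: 133225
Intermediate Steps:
Function('h')(o, D) = Mul(5, D, o)
Function('F')(q) = Mul(-1, q, Add(-6, q)) (Function('F')(q) = Mul(Mul(-1, q), Add(-6, q)) = Mul(-1, q, Add(-6, q)))
Pow(Add(Function('F')(Y), Function('h')(-9, -8)), 2) = Pow(Add(Mul(1, Add(6, Mul(-1, 1))), Mul(5, -8, -9)), 2) = Pow(Add(Mul(1, Add(6, -1)), 360), 2) = Pow(Add(Mul(1, 5), 360), 2) = Pow(Add(5, 360), 2) = Pow(365, 2) = 133225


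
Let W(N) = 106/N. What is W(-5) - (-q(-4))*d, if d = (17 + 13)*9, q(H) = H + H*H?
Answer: 16094/5 ≈ 3218.8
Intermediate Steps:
q(H) = H + H²
d = 270 (d = 30*9 = 270)
W(-5) - (-q(-4))*d = 106/(-5) - (-(-4)*(1 - 4))*270 = 106*(-⅕) - (-(-4)*(-3))*270 = -106/5 - (-1*12)*270 = -106/5 - (-12)*270 = -106/5 - 1*(-3240) = -106/5 + 3240 = 16094/5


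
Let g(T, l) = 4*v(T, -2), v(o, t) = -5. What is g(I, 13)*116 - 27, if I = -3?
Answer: -2347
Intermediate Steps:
g(T, l) = -20 (g(T, l) = 4*(-5) = -20)
g(I, 13)*116 - 27 = -20*116 - 27 = -2320 - 27 = -2347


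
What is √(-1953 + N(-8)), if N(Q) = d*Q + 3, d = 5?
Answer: I*√1990 ≈ 44.609*I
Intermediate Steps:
N(Q) = 3 + 5*Q (N(Q) = 5*Q + 3 = 3 + 5*Q)
√(-1953 + N(-8)) = √(-1953 + (3 + 5*(-8))) = √(-1953 + (3 - 40)) = √(-1953 - 37) = √(-1990) = I*√1990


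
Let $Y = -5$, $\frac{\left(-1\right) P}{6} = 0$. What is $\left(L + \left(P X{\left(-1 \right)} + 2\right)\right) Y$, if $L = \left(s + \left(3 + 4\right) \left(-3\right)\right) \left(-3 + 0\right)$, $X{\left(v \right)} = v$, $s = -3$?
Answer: $-370$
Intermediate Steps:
$P = 0$ ($P = \left(-6\right) 0 = 0$)
$L = 72$ ($L = \left(-3 + \left(3 + 4\right) \left(-3\right)\right) \left(-3 + 0\right) = \left(-3 + 7 \left(-3\right)\right) \left(-3\right) = \left(-3 - 21\right) \left(-3\right) = \left(-24\right) \left(-3\right) = 72$)
$\left(L + \left(P X{\left(-1 \right)} + 2\right)\right) Y = \left(72 + \left(0 \left(-1\right) + 2\right)\right) \left(-5\right) = \left(72 + \left(0 + 2\right)\right) \left(-5\right) = \left(72 + 2\right) \left(-5\right) = 74 \left(-5\right) = -370$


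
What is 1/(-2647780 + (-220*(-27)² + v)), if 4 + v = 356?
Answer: -1/2807808 ≈ -3.5615e-7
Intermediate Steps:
v = 352 (v = -4 + 356 = 352)
1/(-2647780 + (-220*(-27)² + v)) = 1/(-2647780 + (-220*(-27)² + 352)) = 1/(-2647780 + (-220*729 + 352)) = 1/(-2647780 + (-160380 + 352)) = 1/(-2647780 - 160028) = 1/(-2807808) = -1/2807808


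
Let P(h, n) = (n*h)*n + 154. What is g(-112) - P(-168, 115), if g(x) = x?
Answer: 2221534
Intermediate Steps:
P(h, n) = 154 + h*n² (P(h, n) = (h*n)*n + 154 = h*n² + 154 = 154 + h*n²)
g(-112) - P(-168, 115) = -112 - (154 - 168*115²) = -112 - (154 - 168*13225) = -112 - (154 - 2221800) = -112 - 1*(-2221646) = -112 + 2221646 = 2221534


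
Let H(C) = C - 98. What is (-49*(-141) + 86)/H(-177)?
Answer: -1399/55 ≈ -25.436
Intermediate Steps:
H(C) = -98 + C
(-49*(-141) + 86)/H(-177) = (-49*(-141) + 86)/(-98 - 177) = (6909 + 86)/(-275) = 6995*(-1/275) = -1399/55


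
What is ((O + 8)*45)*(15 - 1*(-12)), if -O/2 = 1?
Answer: 7290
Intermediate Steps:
O = -2 (O = -2*1 = -2)
((O + 8)*45)*(15 - 1*(-12)) = ((-2 + 8)*45)*(15 - 1*(-12)) = (6*45)*(15 + 12) = 270*27 = 7290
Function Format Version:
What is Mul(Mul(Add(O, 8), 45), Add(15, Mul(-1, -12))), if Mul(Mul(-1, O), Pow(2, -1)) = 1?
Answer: 7290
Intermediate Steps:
O = -2 (O = Mul(-2, 1) = -2)
Mul(Mul(Add(O, 8), 45), Add(15, Mul(-1, -12))) = Mul(Mul(Add(-2, 8), 45), Add(15, Mul(-1, -12))) = Mul(Mul(6, 45), Add(15, 12)) = Mul(270, 27) = 7290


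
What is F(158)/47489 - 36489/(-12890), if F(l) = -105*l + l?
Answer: 117001357/47087170 ≈ 2.4848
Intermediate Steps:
F(l) = -104*l
F(158)/47489 - 36489/(-12890) = -104*158/47489 - 36489/(-12890) = -16432*1/47489 - 36489*(-1/12890) = -1264/3653 + 36489/12890 = 117001357/47087170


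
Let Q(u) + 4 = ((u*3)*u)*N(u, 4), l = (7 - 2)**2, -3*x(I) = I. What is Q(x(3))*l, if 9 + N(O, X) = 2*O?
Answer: -925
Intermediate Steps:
x(I) = -I/3
l = 25 (l = 5**2 = 25)
N(O, X) = -9 + 2*O
Q(u) = -4 + 3*u**2*(-9 + 2*u) (Q(u) = -4 + ((u*3)*u)*(-9 + 2*u) = -4 + ((3*u)*u)*(-9 + 2*u) = -4 + (3*u**2)*(-9 + 2*u) = -4 + 3*u**2*(-9 + 2*u))
Q(x(3))*l = (-4 + (-1/3*3)**2*(-27 + 6*(-1/3*3)))*25 = (-4 + (-1)**2*(-27 + 6*(-1)))*25 = (-4 + 1*(-27 - 6))*25 = (-4 + 1*(-33))*25 = (-4 - 33)*25 = -37*25 = -925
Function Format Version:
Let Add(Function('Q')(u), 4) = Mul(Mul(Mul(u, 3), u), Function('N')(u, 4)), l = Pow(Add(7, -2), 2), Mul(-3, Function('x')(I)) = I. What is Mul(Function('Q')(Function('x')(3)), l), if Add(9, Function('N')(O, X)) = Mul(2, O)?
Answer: -925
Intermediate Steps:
Function('x')(I) = Mul(Rational(-1, 3), I)
l = 25 (l = Pow(5, 2) = 25)
Function('N')(O, X) = Add(-9, Mul(2, O))
Function('Q')(u) = Add(-4, Mul(3, Pow(u, 2), Add(-9, Mul(2, u)))) (Function('Q')(u) = Add(-4, Mul(Mul(Mul(u, 3), u), Add(-9, Mul(2, u)))) = Add(-4, Mul(Mul(Mul(3, u), u), Add(-9, Mul(2, u)))) = Add(-4, Mul(Mul(3, Pow(u, 2)), Add(-9, Mul(2, u)))) = Add(-4, Mul(3, Pow(u, 2), Add(-9, Mul(2, u)))))
Mul(Function('Q')(Function('x')(3)), l) = Mul(Add(-4, Mul(Pow(Mul(Rational(-1, 3), 3), 2), Add(-27, Mul(6, Mul(Rational(-1, 3), 3))))), 25) = Mul(Add(-4, Mul(Pow(-1, 2), Add(-27, Mul(6, -1)))), 25) = Mul(Add(-4, Mul(1, Add(-27, -6))), 25) = Mul(Add(-4, Mul(1, -33)), 25) = Mul(Add(-4, -33), 25) = Mul(-37, 25) = -925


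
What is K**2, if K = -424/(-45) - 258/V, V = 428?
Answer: 7213274761/92736900 ≈ 77.782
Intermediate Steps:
K = 84931/9630 (K = -424/(-45) - 258/428 = -424*(-1/45) - 258*1/428 = 424/45 - 129/214 = 84931/9630 ≈ 8.8194)
K**2 = (84931/9630)**2 = 7213274761/92736900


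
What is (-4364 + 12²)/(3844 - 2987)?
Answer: -4220/857 ≈ -4.9242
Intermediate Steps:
(-4364 + 12²)/(3844 - 2987) = (-4364 + 144)/857 = -4220*1/857 = -4220/857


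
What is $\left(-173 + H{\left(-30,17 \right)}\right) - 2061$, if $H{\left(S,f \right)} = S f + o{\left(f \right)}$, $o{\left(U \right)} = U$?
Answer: $-2727$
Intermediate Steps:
$H{\left(S,f \right)} = f + S f$ ($H{\left(S,f \right)} = S f + f = f + S f$)
$\left(-173 + H{\left(-30,17 \right)}\right) - 2061 = \left(-173 + 17 \left(1 - 30\right)\right) - 2061 = \left(-173 + 17 \left(-29\right)\right) - 2061 = \left(-173 - 493\right) - 2061 = -666 - 2061 = -2727$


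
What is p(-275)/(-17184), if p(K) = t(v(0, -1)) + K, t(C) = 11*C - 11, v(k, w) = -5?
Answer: 341/17184 ≈ 0.019844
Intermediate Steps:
t(C) = -11 + 11*C
p(K) = -66 + K (p(K) = (-11 + 11*(-5)) + K = (-11 - 55) + K = -66 + K)
p(-275)/(-17184) = (-66 - 275)/(-17184) = -341*(-1/17184) = 341/17184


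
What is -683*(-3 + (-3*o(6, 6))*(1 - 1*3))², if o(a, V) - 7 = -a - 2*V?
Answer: -3251763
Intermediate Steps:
o(a, V) = 7 - a - 2*V (o(a, V) = 7 + (-a - 2*V) = 7 - a - 2*V)
-683*(-3 + (-3*o(6, 6))*(1 - 1*3))² = -683*(-3 + (-3*(7 - 1*6 - 2*6))*(1 - 1*3))² = -683*(-3 + (-3*(7 - 6 - 12))*(1 - 3))² = -683*(-3 - 3*(-11)*(-2))² = -683*(-3 + 33*(-2))² = -683*(-3 - 66)² = -683*(-69)² = -683*4761 = -3251763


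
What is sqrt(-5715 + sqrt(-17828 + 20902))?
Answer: sqrt(-5715 + sqrt(3074)) ≈ 75.23*I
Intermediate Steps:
sqrt(-5715 + sqrt(-17828 + 20902)) = sqrt(-5715 + sqrt(3074))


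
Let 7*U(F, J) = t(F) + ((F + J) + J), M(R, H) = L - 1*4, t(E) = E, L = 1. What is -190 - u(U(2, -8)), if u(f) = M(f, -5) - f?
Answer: -1321/7 ≈ -188.71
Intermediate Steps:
M(R, H) = -3 (M(R, H) = 1 - 1*4 = 1 - 4 = -3)
U(F, J) = 2*F/7 + 2*J/7 (U(F, J) = (F + ((F + J) + J))/7 = (F + (F + 2*J))/7 = (2*F + 2*J)/7 = 2*F/7 + 2*J/7)
u(f) = -3 - f
-190 - u(U(2, -8)) = -190 - (-3 - ((2/7)*2 + (2/7)*(-8))) = -190 - (-3 - (4/7 - 16/7)) = -190 - (-3 - 1*(-12/7)) = -190 - (-3 + 12/7) = -190 - 1*(-9/7) = -190 + 9/7 = -1321/7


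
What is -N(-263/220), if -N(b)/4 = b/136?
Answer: -263/7480 ≈ -0.035160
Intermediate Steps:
N(b) = -b/34 (N(b) = -4*b/136 = -b/34)
-N(-263/220) = -(-1)*(-263/220)/34 = -(-1)*(-263*1/220)/34 = -(-1)*(-263)/(34*220) = -1*263/7480 = -263/7480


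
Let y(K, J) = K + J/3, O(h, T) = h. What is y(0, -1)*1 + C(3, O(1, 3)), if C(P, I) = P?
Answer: 8/3 ≈ 2.6667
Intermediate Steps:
y(K, J) = K + J/3 (y(K, J) = K + J*(⅓) = K + J/3)
y(0, -1)*1 + C(3, O(1, 3)) = (0 + (⅓)*(-1))*1 + 3 = (0 - ⅓)*1 + 3 = -⅓*1 + 3 = -⅓ + 3 = 8/3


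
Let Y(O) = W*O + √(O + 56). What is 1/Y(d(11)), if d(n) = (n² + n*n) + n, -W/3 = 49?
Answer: -12397/461056724 - √309/1383170172 ≈ -2.6901e-5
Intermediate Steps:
W = -147 (W = -3*49 = -147)
d(n) = n + 2*n² (d(n) = (n² + n²) + n = 2*n² + n = n + 2*n²)
Y(O) = √(56 + O) - 147*O (Y(O) = -147*O + √(O + 56) = -147*O + √(56 + O) = √(56 + O) - 147*O)
1/Y(d(11)) = 1/(√(56 + 11*(1 + 2*11)) - 1617*(1 + 2*11)) = 1/(√(56 + 11*(1 + 22)) - 1617*(1 + 22)) = 1/(√(56 + 11*23) - 1617*23) = 1/(√(56 + 253) - 147*253) = 1/(√309 - 37191) = 1/(-37191 + √309)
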